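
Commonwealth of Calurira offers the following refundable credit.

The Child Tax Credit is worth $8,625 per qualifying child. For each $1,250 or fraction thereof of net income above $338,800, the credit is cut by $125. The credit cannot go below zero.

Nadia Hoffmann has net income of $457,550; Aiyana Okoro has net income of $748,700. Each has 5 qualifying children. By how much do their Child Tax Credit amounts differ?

Nadia ($457,550): Child Tax Credit: base = 5 × $8,625 = $43,125. income exceeds $338,800 by $118,750, which is 95 full-or-partial $1,250 increments; reduction = 95 × $125 = $11,875, leaving $31,250.
Aiyana ($748,700): Child Tax Credit: base = 5 × $8,625 = $43,125. income exceeds $338,800 by $409,900, which is 328 full-or-partial $1,250 increments; reduction = 328 × $125 = $41,000, leaving $2,125.
Difference: |$31,250 − $2,125| = $29,125.

$29,125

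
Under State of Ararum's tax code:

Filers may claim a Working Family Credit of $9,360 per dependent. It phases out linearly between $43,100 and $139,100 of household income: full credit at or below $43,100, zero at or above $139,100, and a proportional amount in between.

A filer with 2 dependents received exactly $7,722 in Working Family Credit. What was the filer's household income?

Full credit = 2 × $9,360 = $18,720.
$7,722 is 7,722/18,720 of the full $18,720, so 10,998/18,720 of the $96,000 range has been used: income = $43,100 + $96,000 × 10,998/18,720 = $99,500.

$99,500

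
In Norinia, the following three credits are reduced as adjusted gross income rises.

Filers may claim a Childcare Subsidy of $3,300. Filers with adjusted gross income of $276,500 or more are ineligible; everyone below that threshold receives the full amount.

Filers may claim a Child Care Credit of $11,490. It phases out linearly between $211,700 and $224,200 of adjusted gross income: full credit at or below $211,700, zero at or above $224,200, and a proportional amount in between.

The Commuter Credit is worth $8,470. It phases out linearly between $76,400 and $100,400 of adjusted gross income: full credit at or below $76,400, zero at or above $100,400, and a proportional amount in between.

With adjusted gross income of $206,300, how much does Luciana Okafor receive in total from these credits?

$14,790

Childcare Subsidy: $206,300 is below the $276,500 cutoff, so the full $3,300 applies.
Child Care Credit: $206,300 is at or below the $211,700 threshold, so the full $11,490 applies.
Commuter Credit: $206,300 is at or above $100,400, so the credit is $0.
Total: $3,300 + $11,490 + $0 = $14,790.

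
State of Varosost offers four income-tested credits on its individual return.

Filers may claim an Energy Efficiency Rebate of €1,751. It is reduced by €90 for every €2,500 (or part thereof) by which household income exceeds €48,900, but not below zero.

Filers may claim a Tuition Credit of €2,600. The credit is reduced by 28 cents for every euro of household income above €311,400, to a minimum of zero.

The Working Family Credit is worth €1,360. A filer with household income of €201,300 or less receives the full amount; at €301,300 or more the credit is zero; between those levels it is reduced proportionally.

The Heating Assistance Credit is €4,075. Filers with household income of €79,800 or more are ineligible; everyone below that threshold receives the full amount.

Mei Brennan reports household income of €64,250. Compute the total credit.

Energy Efficiency Rebate: income exceeds €48,900 by €15,350, which is 7 full-or-partial €2,500 increments; reduction = 7 × €90 = €630, leaving €1,121.
Tuition Credit: €64,250 is at or below the €311,400 threshold, so the full €2,600 applies.
Working Family Credit: €64,250 is at or below the €201,300 threshold, so the full €1,360 applies.
Heating Assistance Credit: €64,250 is below the €79,800 cutoff, so the full €4,075 applies.
Total: €1,121 + €2,600 + €1,360 + €4,075 = €9,156.

€9,156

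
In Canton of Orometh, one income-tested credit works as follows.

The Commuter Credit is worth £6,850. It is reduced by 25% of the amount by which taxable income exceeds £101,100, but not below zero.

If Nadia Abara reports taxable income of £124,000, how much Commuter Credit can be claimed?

Commuter Credit: 25% of the £22,900 excess over £101,100 is £5,725; credit = £6,850 − £5,725 = £1,125.

£1,125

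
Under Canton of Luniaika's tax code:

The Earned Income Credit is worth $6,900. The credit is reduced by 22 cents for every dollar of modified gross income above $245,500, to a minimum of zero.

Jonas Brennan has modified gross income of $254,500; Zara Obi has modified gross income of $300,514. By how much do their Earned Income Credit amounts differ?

$4,920

Jonas ($254,500): Earned Income Credit: 22% of the $9,000 excess over $245,500 is $1,980; credit = $6,900 − $1,980 = $4,920.
Zara ($300,514): Earned Income Credit: 22% of the $55,014 excess over $245,500 is $12,103.08 ≥ base, so the credit is $0.
Difference: |$4,920 − $0| = $4,920.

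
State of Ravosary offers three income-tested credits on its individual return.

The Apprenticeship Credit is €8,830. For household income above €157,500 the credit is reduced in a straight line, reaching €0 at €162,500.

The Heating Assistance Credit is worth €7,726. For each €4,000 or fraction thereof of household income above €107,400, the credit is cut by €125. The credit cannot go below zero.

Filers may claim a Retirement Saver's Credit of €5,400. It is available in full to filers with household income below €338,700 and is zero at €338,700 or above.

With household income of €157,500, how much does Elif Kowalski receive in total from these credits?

€20,331

Apprenticeship Credit: €157,500 is at or below the €157,500 threshold, so the full €8,830 applies.
Heating Assistance Credit: income exceeds €107,400 by €50,100, which is 13 full-or-partial €4,000 increments; reduction = 13 × €125 = €1,625, leaving €6,101.
Retirement Saver's Credit: €157,500 is below the €338,700 cutoff, so the full €5,400 applies.
Total: €8,830 + €6,101 + €5,400 = €20,331.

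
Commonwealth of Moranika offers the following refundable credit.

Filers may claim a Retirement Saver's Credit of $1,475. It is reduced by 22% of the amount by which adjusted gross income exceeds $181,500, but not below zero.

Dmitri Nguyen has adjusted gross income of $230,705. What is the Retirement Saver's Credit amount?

$0

Retirement Saver's Credit: 22% of the $49,205 excess over $181,500 is $10,825.10 ≥ base, so the credit is $0.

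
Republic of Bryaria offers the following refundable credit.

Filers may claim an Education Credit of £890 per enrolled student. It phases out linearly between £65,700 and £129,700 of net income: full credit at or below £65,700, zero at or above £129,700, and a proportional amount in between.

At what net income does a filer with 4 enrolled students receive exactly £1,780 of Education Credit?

Full credit = 4 × £890 = £3,560.
£1,780 is 1,780/3,560 of the full £3,560, so 1,780/3,560 of the £64,000 range has been used: income = £65,700 + £64,000 × 1,780/3,560 = £97,700.

£97,700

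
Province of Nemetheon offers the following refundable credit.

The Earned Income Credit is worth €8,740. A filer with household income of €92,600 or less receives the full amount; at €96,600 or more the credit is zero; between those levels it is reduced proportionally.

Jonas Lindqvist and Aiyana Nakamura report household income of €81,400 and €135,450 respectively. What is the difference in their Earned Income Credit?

Jonas (€81,400): Earned Income Credit: €81,400 is at or below the €92,600 threshold, so the full €8,740 applies.
Aiyana (€135,450): Earned Income Credit: €135,450 is at or above €96,600, so the credit is €0.
Difference: |€8,740 − €0| = €8,740.

€8,740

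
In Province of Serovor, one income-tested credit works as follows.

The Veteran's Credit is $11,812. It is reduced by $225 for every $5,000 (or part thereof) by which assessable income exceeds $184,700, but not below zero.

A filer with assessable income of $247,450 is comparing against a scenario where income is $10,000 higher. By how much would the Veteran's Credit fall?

At $247,450 — income exceeds $184,700 by $62,750, which is 13 full-or-partial $5,000 increments; reduction = 13 × $225 = $2,925, leaving $8,887.
At $257,450 — income exceeds $184,700 by $72,750, which is 15 full-or-partial $5,000 increments; reduction = 15 × $225 = $3,375, leaving $8,437.
Lost: $8,887 − $8,437 = $450.

$450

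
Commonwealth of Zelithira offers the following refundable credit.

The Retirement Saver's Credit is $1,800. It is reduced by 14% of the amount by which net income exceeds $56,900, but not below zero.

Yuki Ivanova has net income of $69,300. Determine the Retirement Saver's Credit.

Retirement Saver's Credit: 14% of the $12,400 excess over $56,900 is $1,736; credit = $1,800 − $1,736 = $64.

$64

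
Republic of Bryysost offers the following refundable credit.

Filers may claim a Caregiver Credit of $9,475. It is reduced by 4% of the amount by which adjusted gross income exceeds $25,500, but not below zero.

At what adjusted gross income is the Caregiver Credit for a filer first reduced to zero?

The credit falls by 4% of each dollar above $25,500, so it reaches zero when the excess is $9,475 / 4% = $236,875: income = $25,500 + $236,875 = $262,375.

$262,375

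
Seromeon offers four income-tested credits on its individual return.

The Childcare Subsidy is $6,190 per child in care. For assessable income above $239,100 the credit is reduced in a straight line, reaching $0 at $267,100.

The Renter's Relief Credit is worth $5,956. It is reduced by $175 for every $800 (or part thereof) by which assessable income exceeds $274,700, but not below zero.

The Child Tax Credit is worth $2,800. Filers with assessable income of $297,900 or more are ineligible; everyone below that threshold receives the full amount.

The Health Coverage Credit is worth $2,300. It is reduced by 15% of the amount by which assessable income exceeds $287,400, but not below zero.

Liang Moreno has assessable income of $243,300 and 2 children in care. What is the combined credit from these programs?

Childcare Subsidy: base = 2 × $6,190 = $12,380. $243,300 is $4,200 into a $28,000 phase-out range, leaving 23,800/28,000 of the credit: $12,380 × 23,800/28,000 = $10,523.
Renter's Relief Credit: $243,300 is at or below the $274,700 threshold, so the full $5,956 applies.
Child Tax Credit: $243,300 is below the $297,900 cutoff, so the full $2,800 applies.
Health Coverage Credit: $243,300 is at or below the $287,400 threshold, so the full $2,300 applies.
Total: $10,523 + $5,956 + $2,800 + $2,300 = $21,579.

$21,579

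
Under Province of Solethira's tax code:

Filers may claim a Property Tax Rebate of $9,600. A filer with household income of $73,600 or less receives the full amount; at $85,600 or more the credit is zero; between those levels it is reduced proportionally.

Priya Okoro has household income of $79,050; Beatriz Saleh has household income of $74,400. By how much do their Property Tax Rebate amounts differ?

$3,720

Priya ($79,050): Property Tax Rebate: $79,050 is $5,450 into a $12,000 phase-out range, leaving 6,550/12,000 of the credit: $9,600 × 6,550/12,000 = $5,240.
Beatriz ($74,400): Property Tax Rebate: $74,400 is $800 into a $12,000 phase-out range, leaving 11,200/12,000 of the credit: $9,600 × 11,200/12,000 = $8,960.
Difference: |$5,240 − $8,960| = $3,720.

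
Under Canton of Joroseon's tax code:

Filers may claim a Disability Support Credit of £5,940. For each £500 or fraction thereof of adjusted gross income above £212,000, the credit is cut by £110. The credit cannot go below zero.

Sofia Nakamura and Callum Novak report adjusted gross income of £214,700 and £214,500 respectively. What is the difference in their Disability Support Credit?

£110

Sofia (£214,700): Disability Support Credit: income exceeds £212,000 by £2,700, which is 6 full-or-partial £500 increments; reduction = 6 × £110 = £660, leaving £5,280.
Callum (£214,500): Disability Support Credit: income exceeds £212,000 by £2,500, which is 5 full-or-partial £500 increments; reduction = 5 × £110 = £550, leaving £5,390.
Difference: |£5,280 − £5,390| = £110.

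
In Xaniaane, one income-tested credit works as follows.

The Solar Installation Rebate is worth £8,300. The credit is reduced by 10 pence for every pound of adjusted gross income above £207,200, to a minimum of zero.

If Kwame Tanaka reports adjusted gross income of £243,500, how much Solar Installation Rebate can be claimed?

£4,670

Solar Installation Rebate: 10% of the £36,300 excess over £207,200 is £3,630; credit = £8,300 − £3,630 = £4,670.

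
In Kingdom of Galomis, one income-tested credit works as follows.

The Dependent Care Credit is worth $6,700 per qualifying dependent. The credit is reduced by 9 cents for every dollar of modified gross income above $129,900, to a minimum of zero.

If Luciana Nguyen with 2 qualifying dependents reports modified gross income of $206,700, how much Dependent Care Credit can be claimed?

Dependent Care Credit: base = 2 × $6,700 = $13,400. 9% of the $76,800 excess over $129,900 is $6,912; credit = $13,400 − $6,912 = $6,488.

$6,488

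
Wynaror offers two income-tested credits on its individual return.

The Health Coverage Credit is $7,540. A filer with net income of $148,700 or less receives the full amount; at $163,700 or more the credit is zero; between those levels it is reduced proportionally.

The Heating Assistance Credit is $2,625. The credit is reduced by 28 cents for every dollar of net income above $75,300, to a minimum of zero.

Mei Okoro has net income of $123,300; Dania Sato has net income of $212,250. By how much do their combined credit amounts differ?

Mei ($123,300): Health Coverage Credit: $123,300 is at or below the $148,700 threshold, so the full $7,540 applies. Heating Assistance Credit: 28% of the $48,000 excess over $75,300 is $13,440 ≥ base, so the credit is $0. total $7,540 + $0 = $7,540
Dania ($212,250): Health Coverage Credit: $212,250 is at or above $163,700, so the credit is $0. Heating Assistance Credit: 28% of the $136,950 excess over $75,300 is $38,346 ≥ base, so the credit is $0. total $0 + $0 = $0
Difference: |$7,540 − $0| = $7,540.

$7,540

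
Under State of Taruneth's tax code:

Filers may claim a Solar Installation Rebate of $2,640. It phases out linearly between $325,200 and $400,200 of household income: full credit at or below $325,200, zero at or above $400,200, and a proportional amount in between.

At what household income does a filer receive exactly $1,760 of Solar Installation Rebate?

$350,200

$1,760 is 1,760/2,640 of the full $2,640, so 880/2,640 of the $75,000 range has been used: income = $325,200 + $75,000 × 880/2,640 = $350,200.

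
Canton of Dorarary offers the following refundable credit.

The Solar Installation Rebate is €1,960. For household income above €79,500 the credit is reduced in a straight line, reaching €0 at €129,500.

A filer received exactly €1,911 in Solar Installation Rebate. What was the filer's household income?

€1,911 is 1,911/1,960 of the full €1,960, so 49/1,960 of the €50,000 range has been used: income = €79,500 + €50,000 × 49/1,960 = €80,750.

€80,750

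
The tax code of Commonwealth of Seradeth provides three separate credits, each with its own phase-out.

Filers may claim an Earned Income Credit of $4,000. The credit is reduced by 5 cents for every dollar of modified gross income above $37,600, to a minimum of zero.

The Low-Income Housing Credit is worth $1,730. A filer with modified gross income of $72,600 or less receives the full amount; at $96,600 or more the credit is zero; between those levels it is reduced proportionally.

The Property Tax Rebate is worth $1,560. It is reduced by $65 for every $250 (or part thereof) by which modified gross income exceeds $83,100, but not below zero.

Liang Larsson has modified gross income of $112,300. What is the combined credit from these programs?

$265

Earned Income Credit: 5% of the $74,700 excess over $37,600 is $3,735; credit = $4,000 − $3,735 = $265.
Low-Income Housing Credit: $112,300 is at or above $96,600, so the credit is $0.
Property Tax Rebate: income exceeds $83,100 by $29,200 → 117 increments × $65 = $7,605 ≥ base, so the credit is $0.
Total: $265 + $0 + $0 = $265.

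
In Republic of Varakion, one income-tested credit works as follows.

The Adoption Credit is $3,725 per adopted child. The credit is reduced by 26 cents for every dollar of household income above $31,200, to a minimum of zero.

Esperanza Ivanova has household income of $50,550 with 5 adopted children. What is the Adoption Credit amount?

$13,594

Adoption Credit: base = 5 × $3,725 = $18,625. 26% of the $19,350 excess over $31,200 is $5,031; credit = $18,625 − $5,031 = $13,594.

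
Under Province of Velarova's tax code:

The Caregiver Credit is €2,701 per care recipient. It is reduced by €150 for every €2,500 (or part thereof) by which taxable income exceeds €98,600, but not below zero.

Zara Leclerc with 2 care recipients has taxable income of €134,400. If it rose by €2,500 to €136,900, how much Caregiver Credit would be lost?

At €134,400 — base = 2 × €2,701 = €5,402. income exceeds €98,600 by €35,800, which is 15 full-or-partial €2,500 increments; reduction = 15 × €150 = €2,250, leaving €3,152.
At €136,900 — base = 2 × €2,701 = €5,402. income exceeds €98,600 by €38,300, which is 16 full-or-partial €2,500 increments; reduction = 16 × €150 = €2,400, leaving €3,002.
Lost: €3,152 − €3,002 = €150.

€150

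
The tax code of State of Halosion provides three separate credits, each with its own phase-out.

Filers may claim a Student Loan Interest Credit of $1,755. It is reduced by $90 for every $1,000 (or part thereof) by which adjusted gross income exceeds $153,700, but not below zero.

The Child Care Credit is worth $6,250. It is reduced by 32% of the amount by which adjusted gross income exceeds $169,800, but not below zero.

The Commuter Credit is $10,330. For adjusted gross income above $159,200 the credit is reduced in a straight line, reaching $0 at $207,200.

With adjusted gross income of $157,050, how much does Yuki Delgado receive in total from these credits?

$17,975

Student Loan Interest Credit: income exceeds $153,700 by $3,350, which is 4 full-or-partial $1,000 increments; reduction = 4 × $90 = $360, leaving $1,395.
Child Care Credit: $157,050 is at or below the $169,800 threshold, so the full $6,250 applies.
Commuter Credit: $157,050 is at or below the $159,200 threshold, so the full $10,330 applies.
Total: $1,395 + $6,250 + $10,330 = $17,975.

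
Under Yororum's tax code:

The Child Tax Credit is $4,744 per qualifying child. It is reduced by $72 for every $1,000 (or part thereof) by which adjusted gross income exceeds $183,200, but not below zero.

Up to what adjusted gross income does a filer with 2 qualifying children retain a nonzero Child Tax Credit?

$314,200

Full credit = 2 × $4,744 = $9,488.
After 131 increments the reduction is 131 × $72 = $9,432, leaving $56; one more increment wipes it out. Increment 131 ends at excess 131 × $1,000 = $131,000, so the highest qualifying income is $183,200 + $131,000 = $314,200.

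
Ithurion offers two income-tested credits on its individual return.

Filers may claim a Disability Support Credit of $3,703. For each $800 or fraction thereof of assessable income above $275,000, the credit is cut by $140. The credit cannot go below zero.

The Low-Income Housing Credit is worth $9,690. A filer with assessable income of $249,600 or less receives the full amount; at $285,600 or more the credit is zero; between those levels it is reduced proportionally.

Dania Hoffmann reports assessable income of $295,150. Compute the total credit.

$63

Disability Support Credit: income exceeds $275,000 by $20,150, which is 26 full-or-partial $800 increments; reduction = 26 × $140 = $3,640, leaving $63.
Low-Income Housing Credit: $295,150 is at or above $285,600, so the credit is $0.
Total: $63 + $0 = $63.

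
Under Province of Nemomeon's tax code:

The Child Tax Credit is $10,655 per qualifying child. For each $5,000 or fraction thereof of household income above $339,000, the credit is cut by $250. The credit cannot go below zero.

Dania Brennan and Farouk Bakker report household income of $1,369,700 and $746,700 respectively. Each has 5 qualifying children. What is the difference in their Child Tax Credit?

Dania ($1,369,700): Child Tax Credit: base = 5 × $10,655 = $53,275. income exceeds $339,000 by $1,030,700, which is 207 full-or-partial $5,000 increments; reduction = 207 × $250 = $51,750, leaving $1,525.
Farouk ($746,700): Child Tax Credit: base = 5 × $10,655 = $53,275. income exceeds $339,000 by $407,700, which is 82 full-or-partial $5,000 increments; reduction = 82 × $250 = $20,500, leaving $32,775.
Difference: |$1,525 − $32,775| = $31,250.

$31,250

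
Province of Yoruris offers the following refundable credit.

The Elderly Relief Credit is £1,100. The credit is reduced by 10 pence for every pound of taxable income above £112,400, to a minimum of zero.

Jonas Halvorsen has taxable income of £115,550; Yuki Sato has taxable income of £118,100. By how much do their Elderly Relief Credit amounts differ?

£255

Jonas (£115,550): Elderly Relief Credit: 10% of the £3,150 excess over £112,400 is £315; credit = £1,100 − £315 = £785.
Yuki (£118,100): Elderly Relief Credit: 10% of the £5,700 excess over £112,400 is £570; credit = £1,100 − £570 = £530.
Difference: |£785 − £530| = £255.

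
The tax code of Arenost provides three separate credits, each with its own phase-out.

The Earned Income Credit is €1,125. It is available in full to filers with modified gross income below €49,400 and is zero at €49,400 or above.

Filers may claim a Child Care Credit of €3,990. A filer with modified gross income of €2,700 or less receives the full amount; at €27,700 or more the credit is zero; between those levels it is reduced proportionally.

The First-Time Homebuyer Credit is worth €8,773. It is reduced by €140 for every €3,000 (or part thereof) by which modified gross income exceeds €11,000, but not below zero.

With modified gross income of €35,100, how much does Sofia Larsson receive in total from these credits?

Earned Income Credit: €35,100 is below the €49,400 cutoff, so the full €1,125 applies.
Child Care Credit: €35,100 is at or above €27,700, so the credit is €0.
First-Time Homebuyer Credit: income exceeds €11,000 by €24,100, which is 9 full-or-partial €3,000 increments; reduction = 9 × €140 = €1,260, leaving €7,513.
Total: €1,125 + €0 + €7,513 = €8,638.

€8,638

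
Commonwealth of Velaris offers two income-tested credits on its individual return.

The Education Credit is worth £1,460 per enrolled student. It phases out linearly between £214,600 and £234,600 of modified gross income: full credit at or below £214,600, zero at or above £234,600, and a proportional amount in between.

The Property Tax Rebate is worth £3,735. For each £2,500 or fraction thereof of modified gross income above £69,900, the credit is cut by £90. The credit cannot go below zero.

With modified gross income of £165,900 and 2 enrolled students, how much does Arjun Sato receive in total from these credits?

Education Credit: base = 2 × £1,460 = £2,920. £165,900 is at or below the £214,600 threshold, so the full £2,920 applies.
Property Tax Rebate: income exceeds £69,900 by £96,000, which is 39 full-or-partial £2,500 increments; reduction = 39 × £90 = £3,510, leaving £225.
Total: £2,920 + £225 = £3,145.

£3,145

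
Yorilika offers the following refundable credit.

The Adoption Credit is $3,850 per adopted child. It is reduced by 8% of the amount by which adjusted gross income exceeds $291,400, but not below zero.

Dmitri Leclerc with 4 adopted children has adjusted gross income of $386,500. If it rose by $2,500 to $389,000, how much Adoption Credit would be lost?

$200

At $386,500 — base = 4 × $3,850 = $15,400. 8% of the $95,100 excess over $291,400 is $7,608; credit = $15,400 − $7,608 = $7,792.
At $389,000 — base = 4 × $3,850 = $15,400. 8% of the $97,600 excess over $291,400 is $7,808; credit = $15,400 − $7,808 = $7,592.
Lost: $7,792 − $7,592 = $200.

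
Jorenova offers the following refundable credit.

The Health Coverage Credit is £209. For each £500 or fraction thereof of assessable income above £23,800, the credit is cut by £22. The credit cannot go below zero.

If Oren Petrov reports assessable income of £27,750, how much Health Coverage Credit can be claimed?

Health Coverage Credit: income exceeds £23,800 by £3,950, which is 8 full-or-partial £500 increments; reduction = 8 × £22 = £176, leaving £33.

£33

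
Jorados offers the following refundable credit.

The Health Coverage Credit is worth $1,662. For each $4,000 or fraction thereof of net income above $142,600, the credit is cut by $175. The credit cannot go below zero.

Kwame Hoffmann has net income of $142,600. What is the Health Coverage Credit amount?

Health Coverage Credit: $142,600 is at or below the $142,600 threshold, so the full $1,662 applies.

$1,662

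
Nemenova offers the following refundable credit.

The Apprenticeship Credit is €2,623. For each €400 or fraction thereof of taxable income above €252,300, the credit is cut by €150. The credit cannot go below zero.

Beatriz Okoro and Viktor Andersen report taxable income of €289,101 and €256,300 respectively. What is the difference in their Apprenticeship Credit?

Beatriz (€289,101): Apprenticeship Credit: income exceeds €252,300 by €36,801 → 93 increments × €150 = €13,950 ≥ base, so the credit is €0.
Viktor (€256,300): Apprenticeship Credit: income exceeds €252,300 by €4,000, which is 10 full-or-partial €400 increments; reduction = 10 × €150 = €1,500, leaving €1,123.
Difference: |€0 − €1,123| = €1,123.

€1,123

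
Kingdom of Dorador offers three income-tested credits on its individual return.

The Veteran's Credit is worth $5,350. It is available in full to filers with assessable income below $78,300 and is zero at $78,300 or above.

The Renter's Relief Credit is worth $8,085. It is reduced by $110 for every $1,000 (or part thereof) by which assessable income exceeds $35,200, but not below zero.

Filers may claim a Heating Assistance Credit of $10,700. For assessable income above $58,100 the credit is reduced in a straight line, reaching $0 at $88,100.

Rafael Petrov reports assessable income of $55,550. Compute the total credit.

Veteran's Credit: $55,550 is below the $78,300 cutoff, so the full $5,350 applies.
Renter's Relief Credit: income exceeds $35,200 by $20,350, which is 21 full-or-partial $1,000 increments; reduction = 21 × $110 = $2,310, leaving $5,775.
Heating Assistance Credit: $55,550 is at or below the $58,100 threshold, so the full $10,700 applies.
Total: $5,350 + $5,775 + $10,700 = $21,825.

$21,825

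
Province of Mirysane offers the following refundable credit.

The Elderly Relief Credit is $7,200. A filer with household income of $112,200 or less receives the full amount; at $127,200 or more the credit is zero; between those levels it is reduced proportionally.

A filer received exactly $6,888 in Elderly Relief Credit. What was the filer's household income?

$6,888 is 6,888/7,200 of the full $7,200, so 312/7,200 of the $15,000 range has been used: income = $112,200 + $15,000 × 312/7,200 = $112,850.

$112,850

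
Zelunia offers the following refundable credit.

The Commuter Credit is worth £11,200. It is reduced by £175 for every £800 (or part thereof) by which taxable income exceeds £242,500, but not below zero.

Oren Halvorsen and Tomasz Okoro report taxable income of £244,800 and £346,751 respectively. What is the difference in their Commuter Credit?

Oren (£244,800): Commuter Credit: income exceeds £242,500 by £2,300, which is 3 full-or-partial £800 increments; reduction = 3 × £175 = £525, leaving £10,675.
Tomasz (£346,751): Commuter Credit: income exceeds £242,500 by £104,251 → 131 increments × £175 = £22,925 ≥ base, so the credit is £0.
Difference: |£10,675 − £0| = £10,675.

£10,675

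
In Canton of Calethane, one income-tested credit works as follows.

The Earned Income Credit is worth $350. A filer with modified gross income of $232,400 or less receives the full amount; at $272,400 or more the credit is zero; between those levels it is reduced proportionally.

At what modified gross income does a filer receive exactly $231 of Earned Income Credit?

$231 is 231/350 of the full $350, so 119/350 of the $40,000 range has been used: income = $232,400 + $40,000 × 119/350 = $246,000.

$246,000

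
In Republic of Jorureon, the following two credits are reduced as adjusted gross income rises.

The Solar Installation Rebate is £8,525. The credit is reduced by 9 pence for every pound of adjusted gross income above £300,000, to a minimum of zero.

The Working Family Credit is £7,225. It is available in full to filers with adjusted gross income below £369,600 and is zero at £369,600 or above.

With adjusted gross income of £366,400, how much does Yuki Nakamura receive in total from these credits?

Solar Installation Rebate: 9% of the £66,400 excess over £300,000 is £5,976; credit = £8,525 − £5,976 = £2,549.
Working Family Credit: £366,400 is below the £369,600 cutoff, so the full £7,225 applies.
Total: £2,549 + £7,225 = £9,774.

£9,774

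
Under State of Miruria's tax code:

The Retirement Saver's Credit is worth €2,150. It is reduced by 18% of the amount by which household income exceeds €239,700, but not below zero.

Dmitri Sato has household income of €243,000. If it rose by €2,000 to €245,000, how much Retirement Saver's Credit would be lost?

At €243,000 — 18% of the €3,300 excess over €239,700 is €594; credit = €2,150 − €594 = €1,556.
At €245,000 — 18% of the €5,300 excess over €239,700 is €954; credit = €2,150 − €954 = €1,196.
Lost: €1,556 − €1,196 = €360.

€360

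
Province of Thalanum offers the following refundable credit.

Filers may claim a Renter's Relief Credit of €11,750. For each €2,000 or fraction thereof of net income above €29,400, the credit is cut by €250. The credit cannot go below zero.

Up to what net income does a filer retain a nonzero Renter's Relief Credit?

After 46 increments the reduction is 46 × €250 = €11,500, leaving €250; one more increment wipes it out. Increment 46 ends at excess 46 × €2,000 = €92,000, so the highest qualifying income is €29,400 + €92,000 = €121,400.

€121,400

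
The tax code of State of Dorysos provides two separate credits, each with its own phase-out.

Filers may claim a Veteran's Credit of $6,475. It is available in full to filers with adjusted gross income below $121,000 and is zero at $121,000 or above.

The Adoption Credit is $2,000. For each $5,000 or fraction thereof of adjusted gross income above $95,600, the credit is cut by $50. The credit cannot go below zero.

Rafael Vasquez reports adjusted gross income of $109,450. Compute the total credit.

$8,325

Veteran's Credit: $109,450 is below the $121,000 cutoff, so the full $6,475 applies.
Adoption Credit: income exceeds $95,600 by $13,850, which is 3 full-or-partial $5,000 increments; reduction = 3 × $50 = $150, leaving $1,850.
Total: $6,475 + $1,850 = $8,325.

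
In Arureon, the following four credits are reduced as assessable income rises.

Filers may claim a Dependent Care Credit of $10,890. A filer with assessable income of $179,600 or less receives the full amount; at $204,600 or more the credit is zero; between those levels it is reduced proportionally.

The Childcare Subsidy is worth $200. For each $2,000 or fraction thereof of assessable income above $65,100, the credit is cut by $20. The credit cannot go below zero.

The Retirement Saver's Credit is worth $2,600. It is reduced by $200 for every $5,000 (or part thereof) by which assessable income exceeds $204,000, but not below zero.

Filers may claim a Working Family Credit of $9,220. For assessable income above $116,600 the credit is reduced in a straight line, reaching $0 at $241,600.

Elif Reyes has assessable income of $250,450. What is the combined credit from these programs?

$600

Dependent Care Credit: $250,450 is at or above $204,600, so the credit is $0.
Childcare Subsidy: income exceeds $65,100 by $185,350 → 93 increments × $20 = $1,860 ≥ base, so the credit is $0.
Retirement Saver's Credit: income exceeds $204,000 by $46,450, which is 10 full-or-partial $5,000 increments; reduction = 10 × $200 = $2,000, leaving $600.
Working Family Credit: $250,450 is at or above $241,600, so the credit is $0.
Total: $0 + $0 + $600 + $0 = $600.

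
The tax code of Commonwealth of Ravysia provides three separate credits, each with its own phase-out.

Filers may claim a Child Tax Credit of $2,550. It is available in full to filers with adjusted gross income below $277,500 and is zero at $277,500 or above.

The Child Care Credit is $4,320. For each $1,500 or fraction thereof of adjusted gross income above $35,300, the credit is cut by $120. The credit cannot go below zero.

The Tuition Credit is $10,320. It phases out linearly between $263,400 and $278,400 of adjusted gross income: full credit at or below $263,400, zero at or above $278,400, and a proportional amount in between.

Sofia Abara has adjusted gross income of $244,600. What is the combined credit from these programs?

$12,870

Child Tax Credit: $244,600 is below the $277,500 cutoff, so the full $2,550 applies.
Child Care Credit: income exceeds $35,300 by $209,300 → 140 increments × $120 = $16,800 ≥ base, so the credit is $0.
Tuition Credit: $244,600 is at or below the $263,400 threshold, so the full $10,320 applies.
Total: $2,550 + $0 + $10,320 = $12,870.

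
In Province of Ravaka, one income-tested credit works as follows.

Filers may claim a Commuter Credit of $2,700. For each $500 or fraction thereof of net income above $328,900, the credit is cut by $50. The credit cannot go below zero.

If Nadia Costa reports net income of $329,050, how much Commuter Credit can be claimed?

$2,650

Commuter Credit: income exceeds $328,900 by $150, which is 1 full-or-partial $500 increment; reduction = 1 × $50 = $50, leaving $2,650.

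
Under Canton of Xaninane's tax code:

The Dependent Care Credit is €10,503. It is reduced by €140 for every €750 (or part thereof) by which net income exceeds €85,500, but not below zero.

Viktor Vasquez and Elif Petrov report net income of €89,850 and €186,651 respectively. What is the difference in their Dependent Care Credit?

€9,663

Viktor (€89,850): Dependent Care Credit: income exceeds €85,500 by €4,350, which is 6 full-or-partial €750 increments; reduction = 6 × €140 = €840, leaving €9,663.
Elif (€186,651): Dependent Care Credit: income exceeds €85,500 by €101,151 → 135 increments × €140 = €18,900 ≥ base, so the credit is €0.
Difference: |€9,663 − €0| = €9,663.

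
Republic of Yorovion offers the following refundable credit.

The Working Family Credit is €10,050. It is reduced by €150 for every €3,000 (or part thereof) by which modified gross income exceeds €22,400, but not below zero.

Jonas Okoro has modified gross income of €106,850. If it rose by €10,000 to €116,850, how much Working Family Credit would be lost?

€450

At €106,850 — income exceeds €22,400 by €84,450, which is 29 full-or-partial €3,000 increments; reduction = 29 × €150 = €4,350, leaving €5,700.
At €116,850 — income exceeds €22,400 by €94,450, which is 32 full-or-partial €3,000 increments; reduction = 32 × €150 = €4,800, leaving €5,250.
Lost: €5,700 − €5,250 = €450.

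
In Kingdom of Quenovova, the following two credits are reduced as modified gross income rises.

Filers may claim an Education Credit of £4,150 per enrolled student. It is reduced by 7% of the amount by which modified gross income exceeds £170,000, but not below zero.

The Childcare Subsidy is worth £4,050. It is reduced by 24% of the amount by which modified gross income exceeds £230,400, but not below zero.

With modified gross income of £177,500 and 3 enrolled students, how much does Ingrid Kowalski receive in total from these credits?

Education Credit: base = 3 × £4,150 = £12,450. 7% of the £7,500 excess over £170,000 is £525; credit = £12,450 − £525 = £11,925.
Childcare Subsidy: £177,500 is at or below the £230,400 threshold, so the full £4,050 applies.
Total: £11,925 + £4,050 = £15,975.

£15,975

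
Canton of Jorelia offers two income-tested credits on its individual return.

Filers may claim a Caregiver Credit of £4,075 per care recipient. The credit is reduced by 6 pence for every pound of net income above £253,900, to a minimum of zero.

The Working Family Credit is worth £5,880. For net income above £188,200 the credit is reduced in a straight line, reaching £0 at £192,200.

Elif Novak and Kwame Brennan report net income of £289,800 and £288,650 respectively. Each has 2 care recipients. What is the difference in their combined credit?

£69

Elif (£289,800): Caregiver Credit: base = 2 × £4,075 = £8,150. 6% of the £35,900 excess over £253,900 is £2,154; credit = £8,150 − £2,154 = £5,996. Working Family Credit: £289,800 is at or above £192,200, so the credit is £0. total £5,996 + £0 = £5,996
Kwame (£288,650): Caregiver Credit: base = 2 × £4,075 = £8,150. 6% of the £34,750 excess over £253,900 is £2,085; credit = £8,150 − £2,085 = £6,065. Working Family Credit: £288,650 is at or above £192,200, so the credit is £0. total £6,065 + £0 = £6,065
Difference: |£5,996 − £6,065| = £69.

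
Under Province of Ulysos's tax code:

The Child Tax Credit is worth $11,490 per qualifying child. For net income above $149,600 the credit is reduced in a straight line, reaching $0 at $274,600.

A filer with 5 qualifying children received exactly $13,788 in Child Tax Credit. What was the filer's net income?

$244,600

Full credit = 5 × $11,490 = $57,450.
$13,788 is 13,788/57,450 of the full $57,450, so 43,662/57,450 of the $125,000 range has been used: income = $149,600 + $125,000 × 43,662/57,450 = $244,600.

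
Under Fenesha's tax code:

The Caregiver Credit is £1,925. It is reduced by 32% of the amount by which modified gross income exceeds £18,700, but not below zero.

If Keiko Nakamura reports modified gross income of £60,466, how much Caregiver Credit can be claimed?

£0

Caregiver Credit: 32% of the £41,766 excess over £18,700 is £13,365.12 ≥ base, so the credit is £0.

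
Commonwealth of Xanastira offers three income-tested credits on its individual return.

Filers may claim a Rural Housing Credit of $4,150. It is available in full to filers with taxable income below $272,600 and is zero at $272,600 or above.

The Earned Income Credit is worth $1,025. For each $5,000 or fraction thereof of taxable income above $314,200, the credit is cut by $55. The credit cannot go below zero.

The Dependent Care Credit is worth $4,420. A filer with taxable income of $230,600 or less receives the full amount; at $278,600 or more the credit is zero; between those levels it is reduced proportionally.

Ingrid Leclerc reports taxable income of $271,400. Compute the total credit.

Rural Housing Credit: $271,400 is below the $272,600 cutoff, so the full $4,150 applies.
Earned Income Credit: $271,400 is at or below the $314,200 threshold, so the full $1,025 applies.
Dependent Care Credit: $271,400 is $40,800 into a $48,000 phase-out range, leaving 7,200/48,000 of the credit: $4,420 × 7,200/48,000 = $663.
Total: $4,150 + $1,025 + $663 = $5,838.

$5,838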